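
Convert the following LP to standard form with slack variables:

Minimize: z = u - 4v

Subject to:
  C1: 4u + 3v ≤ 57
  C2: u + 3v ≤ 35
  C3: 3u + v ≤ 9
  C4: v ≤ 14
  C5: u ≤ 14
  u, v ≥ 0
min z = u - 4v

s.t.
  4u + 3v + s1 = 57
  u + 3v + s2 = 35
  3u + v + s3 = 9
  v + s4 = 14
  u + s5 = 14
  u, v, s1, s2, s3, s4, s5 ≥ 0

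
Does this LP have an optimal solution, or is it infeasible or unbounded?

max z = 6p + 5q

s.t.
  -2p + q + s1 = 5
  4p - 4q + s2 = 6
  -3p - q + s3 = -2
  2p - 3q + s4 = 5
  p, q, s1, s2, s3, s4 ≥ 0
Feasible point: (1, 0) satisfies every constraint, so the LP is feasible.
Direction d = (1, 1): for each constraint row a, a·d ≤ 0 —
  (-2)(1) + (1)(1) = -1 ≤ 0
  (4)(1) + (-4)(1) = 0 ≤ 0
  (-3)(1) + (-1)(1) = -4 ≤ 0
  (2)(1) + (-3)(1) = -1 ≤ 0
and d ≥ 0, so (1, 0) + t·d stays feasible for every t ≥ 0. Along this ray z = 6p + 5q changes by 11 per unit t, so z → +∞.

Unbounded — the objective can increase without bound over the feasible region.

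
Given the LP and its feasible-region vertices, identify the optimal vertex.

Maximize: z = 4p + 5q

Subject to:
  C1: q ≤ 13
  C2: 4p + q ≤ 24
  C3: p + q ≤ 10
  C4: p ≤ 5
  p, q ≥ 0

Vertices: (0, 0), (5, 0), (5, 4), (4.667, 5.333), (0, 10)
Evaluating z = 4p + 5q at each vertex:
  (0, 0): z = 0
  (5, 0): z = 20
  (5, 4): z = 40
  (4.667, 5.333): z = 45.33
  (0, 10): z = 50

The largest value is z = 50, attained at (0, 10).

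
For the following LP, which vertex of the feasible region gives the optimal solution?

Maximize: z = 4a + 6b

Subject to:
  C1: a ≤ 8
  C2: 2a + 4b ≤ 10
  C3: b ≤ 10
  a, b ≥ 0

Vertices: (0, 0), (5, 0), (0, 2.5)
(5, 0) with z = 20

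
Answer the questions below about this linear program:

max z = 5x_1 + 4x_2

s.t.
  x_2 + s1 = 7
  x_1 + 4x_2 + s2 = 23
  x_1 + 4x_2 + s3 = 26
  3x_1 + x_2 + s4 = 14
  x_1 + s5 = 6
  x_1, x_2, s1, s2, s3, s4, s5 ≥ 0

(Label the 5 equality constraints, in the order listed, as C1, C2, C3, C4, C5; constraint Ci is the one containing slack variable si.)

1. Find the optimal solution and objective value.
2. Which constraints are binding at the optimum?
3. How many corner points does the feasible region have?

1. x_1 = 3, x_2 = 5, z = 35
2. C2, C4
3. 4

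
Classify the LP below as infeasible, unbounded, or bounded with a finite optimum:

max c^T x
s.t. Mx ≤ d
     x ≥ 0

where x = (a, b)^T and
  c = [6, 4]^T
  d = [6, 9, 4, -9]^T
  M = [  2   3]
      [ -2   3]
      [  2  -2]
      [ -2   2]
One constraint requires 2a - 2b ≤ 4, while the constraint -2a + 2b ≤ -9 is equivalent to 2a - 2b ≥ 9. Together they would need 9 ≤ 2a - 2b ≤ 4, which is impossible since 9 > 4. No point satisfies all constraints.

Infeasible: no point satisfies all constraints simultaneously.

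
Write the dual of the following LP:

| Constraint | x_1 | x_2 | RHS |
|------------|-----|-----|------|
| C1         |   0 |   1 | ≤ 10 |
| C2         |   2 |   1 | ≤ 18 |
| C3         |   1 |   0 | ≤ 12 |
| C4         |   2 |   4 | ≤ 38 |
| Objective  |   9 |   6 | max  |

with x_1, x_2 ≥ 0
Minimize: z = 10y1 + 18y2 + 12y3 + 38y4

Subject to:
  C1: -2y2 - y3 - 2y4 ≤ -9
  C2: -y1 - y2 - 4y4 ≤ -6
  y1, y2, y3, y4 ≥ 0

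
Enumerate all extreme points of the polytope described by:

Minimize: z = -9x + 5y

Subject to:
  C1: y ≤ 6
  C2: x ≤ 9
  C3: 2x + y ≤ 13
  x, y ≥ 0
Each vertex is the intersection of two constraint boundaries that also satisfies all remaining constraints:
  x = 0 and y = 0 → (0, 0)
  2x + y = 13 and y = 0 → (6.5, 0)
  y = 6 and 2x + y = 13 → (3.5, 6)
  y = 6 and x = 0 → (0, 6)

Vertices: (0, 0), (6.5, 0), (3.5, 6), (0, 6)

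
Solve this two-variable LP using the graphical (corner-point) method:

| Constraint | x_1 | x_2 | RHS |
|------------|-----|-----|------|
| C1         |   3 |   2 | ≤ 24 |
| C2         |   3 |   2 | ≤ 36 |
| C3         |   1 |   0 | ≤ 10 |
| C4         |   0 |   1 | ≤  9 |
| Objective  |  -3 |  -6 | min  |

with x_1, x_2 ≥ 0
Each vertex is the intersection of two constraint boundaries that also satisfies all remaining constraints:
  x_1 = 0 and x_2 = 0 → (0, 0)
  3x_1 + 2x_2 = 24 and x_2 = 0 → (8, 0)
  3x_1 + 2x_2 = 24 and x_2 = 9 → (2, 9)
  x_2 = 9 and x_1 = 0 → (0, 9)

Evaluating z = -3x_1 - 6x_2 at each vertex:
  (0, 0): z = 0
  (8, 0): z = -24
  (2, 9): z = -60
  (0, 9): z = -54

The minimum is at (2, 9) with z = -60.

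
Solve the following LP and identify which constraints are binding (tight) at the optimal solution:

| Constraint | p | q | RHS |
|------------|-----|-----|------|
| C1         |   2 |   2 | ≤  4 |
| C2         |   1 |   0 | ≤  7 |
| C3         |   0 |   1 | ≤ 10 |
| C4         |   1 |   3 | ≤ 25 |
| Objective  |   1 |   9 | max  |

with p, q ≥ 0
Optimal: p = 0, q = 2
Slack at optimum:
  C1: slack = 0 (binding)
  C2: slack = 7
  C3: slack = 8
  C4: slack = 19
  p ≥ 0: p = 0 (binding)
  q ≥ 0: q = 2
Binding constraints: C1, p ≥ 0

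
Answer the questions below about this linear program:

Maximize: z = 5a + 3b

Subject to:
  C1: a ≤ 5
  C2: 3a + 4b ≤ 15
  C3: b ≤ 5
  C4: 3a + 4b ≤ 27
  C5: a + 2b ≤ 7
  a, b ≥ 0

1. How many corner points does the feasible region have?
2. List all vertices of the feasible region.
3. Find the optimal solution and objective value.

1. 4
2. (0, 0), (5, 0), (1, 3), (0, 3.5)
3. a = 5, b = 0, z = 25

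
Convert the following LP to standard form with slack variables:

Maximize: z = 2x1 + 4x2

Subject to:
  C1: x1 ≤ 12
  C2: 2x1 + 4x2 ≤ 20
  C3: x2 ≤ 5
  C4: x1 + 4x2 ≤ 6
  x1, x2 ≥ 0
max z = 2x1 + 4x2

s.t.
  x1 + s1 = 12
  2x1 + 4x2 + s2 = 20
  x2 + s3 = 5
  x1 + 4x2 + s4 = 6
  x1, x2, s1, s2, s3, s4 ≥ 0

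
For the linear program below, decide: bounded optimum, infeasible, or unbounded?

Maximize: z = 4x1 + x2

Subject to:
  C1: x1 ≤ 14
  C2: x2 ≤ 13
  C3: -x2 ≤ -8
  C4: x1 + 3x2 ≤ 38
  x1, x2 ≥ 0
The point (14, 8) satisfies every constraint, so the LP is feasible; the constraints give x1 ≤ 14 and x2 ≤ 13, which with x1, x2 ≥ 0 keep the feasible region inside a bounded box. A feasible, bounded LP attains a finite optimum at a vertex.

Evaluating z = 4x1 + x2 at each vertex:
  (0, 8): z = 8
  (14, 8): z = 64
  (0, 12.67): z = 12.67

Bounded optimum: z* = 64 at (14, 8).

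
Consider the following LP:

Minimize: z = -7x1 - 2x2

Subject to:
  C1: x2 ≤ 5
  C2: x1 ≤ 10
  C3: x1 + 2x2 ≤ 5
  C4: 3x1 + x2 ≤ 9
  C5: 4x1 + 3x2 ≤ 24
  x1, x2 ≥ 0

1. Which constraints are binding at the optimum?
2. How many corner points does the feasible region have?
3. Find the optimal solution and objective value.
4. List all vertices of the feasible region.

1. C4, x2 ≥ 0
2. 4
3. x1 = 3, x2 = 0, z = -21
4. (0, 0), (3, 0), (2.6, 1.2), (0, 2.5)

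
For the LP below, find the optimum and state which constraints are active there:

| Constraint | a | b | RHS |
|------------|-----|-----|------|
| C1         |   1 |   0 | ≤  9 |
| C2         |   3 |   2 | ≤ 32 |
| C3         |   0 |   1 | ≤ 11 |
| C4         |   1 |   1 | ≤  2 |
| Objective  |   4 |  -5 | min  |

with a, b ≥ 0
Optimal: a = 0, b = 2
Binding: C4, a ≥ 0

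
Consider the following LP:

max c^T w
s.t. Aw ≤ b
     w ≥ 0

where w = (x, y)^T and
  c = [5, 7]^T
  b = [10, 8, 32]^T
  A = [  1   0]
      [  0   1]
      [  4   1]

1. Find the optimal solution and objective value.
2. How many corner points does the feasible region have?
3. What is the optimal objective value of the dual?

1. x = 6, y = 8, z = 86
2. 4
3. 86 (by strong duality, equal to the primal optimum)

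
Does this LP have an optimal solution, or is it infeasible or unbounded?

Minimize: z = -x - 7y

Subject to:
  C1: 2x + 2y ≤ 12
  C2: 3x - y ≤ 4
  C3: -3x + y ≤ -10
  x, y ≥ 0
C2 requires 3x - y ≤ 4, while C3 (-3x + y ≤ -10) is equivalent to 3x - y ≥ 10. Together they would need 10 ≤ 3x - y ≤ 4, which is impossible since 10 > 4. No point satisfies all constraints.

Infeasible: no point satisfies all constraints simultaneously.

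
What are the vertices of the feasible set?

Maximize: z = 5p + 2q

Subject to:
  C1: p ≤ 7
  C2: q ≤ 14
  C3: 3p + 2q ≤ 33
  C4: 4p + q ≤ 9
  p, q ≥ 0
Each vertex is the intersection of two constraint boundaries that also satisfies all remaining constraints:
  p = 0 and q = 0 → (0, 0)
  4p + q = 9 and q = 0 → (2.25, 0)
  4p + q = 9 and p = 0 → (0, 9)

Vertices: (0, 0), (2.25, 0), (0, 9)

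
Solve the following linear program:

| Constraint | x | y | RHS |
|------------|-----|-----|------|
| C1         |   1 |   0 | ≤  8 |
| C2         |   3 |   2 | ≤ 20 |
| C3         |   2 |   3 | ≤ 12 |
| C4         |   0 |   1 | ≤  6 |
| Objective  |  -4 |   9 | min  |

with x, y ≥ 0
Each vertex is the intersection of two constraint boundaries that also satisfies all remaining constraints:
  x = 0 and y = 0 → (0, 0)
  2x + 3y = 12 and y = 0 → (6, 0)
  2x + 3y = 12 and x = 0 → (0, 4)

Evaluating z = -4x + 9y at each vertex:
  (0, 0): z = 0
  (6, 0): z = -24
  (0, 4): z = 36

The minimum is at (6, 0) with z = -24.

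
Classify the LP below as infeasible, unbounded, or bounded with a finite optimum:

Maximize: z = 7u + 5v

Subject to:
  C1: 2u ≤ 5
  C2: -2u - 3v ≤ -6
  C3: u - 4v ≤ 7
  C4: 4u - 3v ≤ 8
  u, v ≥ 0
Feasible point: (0, 2) satisfies every constraint, so the LP is feasible.
Direction d = (0, 1): for each constraint row a, a·d ≤ 0 —
  (2)(0) + (0)(1) = 0 ≤ 0
  (-2)(0) + (-3)(1) = -3 ≤ 0
  (1)(0) + (-4)(1) = -4 ≤ 0
  (4)(0) + (-3)(1) = -3 ≤ 0
and d ≥ 0, so (0, 2) + t·d stays feasible for every t ≥ 0. Along this ray z = 7u + 5v changes by 5 per unit t, so z → +∞.

The LP is unbounded; z can be made arbitrarily large.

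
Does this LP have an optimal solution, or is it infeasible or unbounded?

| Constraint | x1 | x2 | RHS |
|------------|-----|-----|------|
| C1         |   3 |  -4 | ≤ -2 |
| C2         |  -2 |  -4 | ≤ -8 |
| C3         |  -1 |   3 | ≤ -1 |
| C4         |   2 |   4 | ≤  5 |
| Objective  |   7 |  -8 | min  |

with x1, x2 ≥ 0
C4 requires 2x1 + 4x2 ≤ 5, while C2 (-2x1 - 4x2 ≤ -8) is equivalent to 2x1 + 4x2 ≥ 8. Together they would need 8 ≤ 2x1 + 4x2 ≤ 5, which is impossible since 8 > 5. No point satisfies all constraints.

Infeasible — the constraint set is empty.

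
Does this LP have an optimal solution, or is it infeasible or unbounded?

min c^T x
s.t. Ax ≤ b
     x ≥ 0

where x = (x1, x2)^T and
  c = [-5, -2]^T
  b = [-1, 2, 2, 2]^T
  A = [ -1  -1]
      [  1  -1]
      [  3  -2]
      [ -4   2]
Feasible point: (0, 1) satisfies every constraint, so the LP is feasible.
Direction d = (2, 3): for each constraint row a, a·d ≤ 0 —
  (-1)(2) + (-1)(3) = -5 ≤ 0
  (1)(2) + (-1)(3) = -1 ≤ 0
  (3)(2) + (-2)(3) = 0 ≤ 0
  (-4)(2) + (2)(3) = -2 ≤ 0
and d ≥ 0, so (0, 1) + t·d stays feasible for every t ≥ 0. Along this ray z = -5x1 - 2x2 changes by -16 per unit t, so z → −∞.

Unbounded — the objective can decrease without bound over the feasible region.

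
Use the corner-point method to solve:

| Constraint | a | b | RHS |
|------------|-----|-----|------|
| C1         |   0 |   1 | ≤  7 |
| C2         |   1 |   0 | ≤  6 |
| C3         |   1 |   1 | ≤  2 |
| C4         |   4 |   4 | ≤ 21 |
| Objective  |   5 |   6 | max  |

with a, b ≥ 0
a = 0, b = 2, z = 12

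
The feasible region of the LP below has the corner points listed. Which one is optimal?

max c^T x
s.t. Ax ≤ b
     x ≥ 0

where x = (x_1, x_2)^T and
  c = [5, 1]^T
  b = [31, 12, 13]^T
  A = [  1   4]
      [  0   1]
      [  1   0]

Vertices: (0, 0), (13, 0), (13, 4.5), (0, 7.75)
Evaluating z = 5x_1 + x_2 at each vertex:
  (0, 0): z = 0
  (13, 0): z = 65
  (13, 4.5): z = 69.5
  (0, 7.75): z = 7.75

The largest value is z = 69.5, attained at (13, 4.5).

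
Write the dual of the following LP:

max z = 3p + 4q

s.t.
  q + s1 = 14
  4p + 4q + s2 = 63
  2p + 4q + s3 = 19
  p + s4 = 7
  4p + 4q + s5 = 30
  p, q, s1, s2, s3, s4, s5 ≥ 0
Minimize: z = 14y1 + 63y2 + 19y3 + 7y4 + 30y5

Subject to:
  C1: -4y2 - 2y3 - y4 - 4y5 ≤ -3
  C2: -y1 - 4y2 - 4y3 - 4y5 ≤ -4
  y1, y2, y3, y4, y5 ≥ 0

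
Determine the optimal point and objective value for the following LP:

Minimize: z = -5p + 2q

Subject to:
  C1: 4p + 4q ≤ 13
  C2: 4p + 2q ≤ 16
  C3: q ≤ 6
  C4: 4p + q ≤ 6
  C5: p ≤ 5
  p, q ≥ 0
Each vertex is the intersection of two constraint boundaries that also satisfies all remaining constraints:
  p = 0 and q = 0 → (0, 0)
  4p + q = 6 and q = 0 → (1.5, 0)
  4p + 4q = 13 and 4p + q = 6 → (0.9167, 2.333)
  4p + 4q = 13 and p = 0 → (0, 3.25)

Evaluating z = -5p + 2q at each vertex:
  (0, 0): z = 0
  (1.5, 0): z = -7.5
  (0.9167, 2.333): z = 0.08333
  (0, 3.25): z = 6.5

The minimum is at (1.5, 0) with z = -7.5.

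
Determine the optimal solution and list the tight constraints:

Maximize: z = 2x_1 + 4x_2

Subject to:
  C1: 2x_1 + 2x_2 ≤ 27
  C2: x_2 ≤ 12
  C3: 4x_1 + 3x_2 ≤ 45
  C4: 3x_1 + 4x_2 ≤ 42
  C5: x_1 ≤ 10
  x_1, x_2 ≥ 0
Optimal: x_1 = 0, x_2 = 10.5
Binding: C4, x_1 ≥ 0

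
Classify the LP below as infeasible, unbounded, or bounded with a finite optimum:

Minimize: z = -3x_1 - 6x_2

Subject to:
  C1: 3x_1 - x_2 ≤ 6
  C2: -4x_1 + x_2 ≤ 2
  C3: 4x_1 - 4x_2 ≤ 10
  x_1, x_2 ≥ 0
Feasible point: (0, 0) satisfies every constraint, so the LP is feasible.
Direction d = (1, 3): for each constraint row a, a·d ≤ 0 —
  (3)(1) + (-1)(3) = 0 ≤ 0
  (-4)(1) + (1)(3) = -1 ≤ 0
  (4)(1) + (-4)(3) = -8 ≤ 0
and d ≥ 0, so (0, 0) + t·d stays feasible for every t ≥ 0. Along this ray z = -3x_1 - 6x_2 changes by -21 per unit t, so z → −∞.

Unbounded: there is a feasible ray along which z → −∞.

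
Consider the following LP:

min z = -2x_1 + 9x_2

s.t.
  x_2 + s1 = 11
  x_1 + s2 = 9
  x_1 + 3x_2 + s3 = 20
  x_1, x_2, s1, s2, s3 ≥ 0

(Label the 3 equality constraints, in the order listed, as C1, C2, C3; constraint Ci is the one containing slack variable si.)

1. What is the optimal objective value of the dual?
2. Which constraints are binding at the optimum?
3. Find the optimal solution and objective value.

1. -18 (by strong duality, equal to the primal optimum)
2. C2, x_2 ≥ 0
3. x_1 = 9, x_2 = 0, z = -18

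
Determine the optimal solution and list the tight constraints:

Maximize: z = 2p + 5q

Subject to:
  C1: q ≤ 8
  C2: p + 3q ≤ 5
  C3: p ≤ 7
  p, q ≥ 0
Optimal: p = 5, q = 0
Binding: C2, q ≥ 0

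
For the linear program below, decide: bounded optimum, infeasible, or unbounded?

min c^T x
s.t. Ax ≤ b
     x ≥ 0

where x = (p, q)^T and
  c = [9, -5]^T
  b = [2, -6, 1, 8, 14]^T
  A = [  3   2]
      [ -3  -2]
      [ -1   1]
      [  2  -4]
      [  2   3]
One constraint requires 3p + 2q ≤ 2, while the constraint -3p - 2q ≤ -6 is equivalent to 3p + 2q ≥ 6. Together they would need 6 ≤ 3p + 2q ≤ 2, which is impossible since 6 > 2. No point satisfies all constraints.

The feasible region is empty; the LP is infeasible.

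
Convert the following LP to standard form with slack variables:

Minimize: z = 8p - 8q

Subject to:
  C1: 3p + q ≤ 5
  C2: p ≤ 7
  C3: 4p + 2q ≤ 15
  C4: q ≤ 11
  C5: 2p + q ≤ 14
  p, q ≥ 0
min z = 8p - 8q

s.t.
  3p + q + s1 = 5
  p + s2 = 7
  4p + 2q + s3 = 15
  q + s4 = 11
  2p + q + s5 = 14
  p, q, s1, s2, s3, s4, s5 ≥ 0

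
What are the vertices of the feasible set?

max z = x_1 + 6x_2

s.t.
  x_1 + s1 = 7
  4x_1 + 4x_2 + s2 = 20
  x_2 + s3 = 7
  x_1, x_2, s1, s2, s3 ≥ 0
Each vertex is the intersection of two constraint boundaries that also satisfies all remaining constraints:
  x_1 = 0 and x_2 = 0 → (0, 0)
  4x_1 + 4x_2 = 20 and x_2 = 0 → (5, 0)
  4x_1 + 4x_2 = 20 and x_1 = 0 → (0, 5)

Vertices: (0, 0), (5, 0), (0, 5)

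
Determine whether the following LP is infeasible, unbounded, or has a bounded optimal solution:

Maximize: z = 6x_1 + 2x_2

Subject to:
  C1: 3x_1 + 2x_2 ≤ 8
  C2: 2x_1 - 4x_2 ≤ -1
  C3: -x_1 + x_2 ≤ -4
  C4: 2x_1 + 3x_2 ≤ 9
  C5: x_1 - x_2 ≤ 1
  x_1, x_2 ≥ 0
C5 requires x_1 - x_2 ≤ 1, while C3 (-x_1 + x_2 ≤ -4) is equivalent to x_1 - x_2 ≥ 4. Together they would need 4 ≤ x_1 - x_2 ≤ 1, which is impossible since 4 > 1. No point satisfies all constraints.

Infeasible — the constraint set is empty.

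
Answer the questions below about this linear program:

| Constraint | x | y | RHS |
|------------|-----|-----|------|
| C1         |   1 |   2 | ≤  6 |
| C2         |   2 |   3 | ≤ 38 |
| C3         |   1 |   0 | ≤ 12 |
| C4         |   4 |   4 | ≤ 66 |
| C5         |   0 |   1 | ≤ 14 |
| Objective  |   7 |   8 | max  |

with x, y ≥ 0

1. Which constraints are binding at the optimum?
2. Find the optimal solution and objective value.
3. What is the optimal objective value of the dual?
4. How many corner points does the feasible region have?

1. C1, y ≥ 0
2. x = 6, y = 0, z = 42
3. 42 (by strong duality, equal to the primal optimum)
4. 3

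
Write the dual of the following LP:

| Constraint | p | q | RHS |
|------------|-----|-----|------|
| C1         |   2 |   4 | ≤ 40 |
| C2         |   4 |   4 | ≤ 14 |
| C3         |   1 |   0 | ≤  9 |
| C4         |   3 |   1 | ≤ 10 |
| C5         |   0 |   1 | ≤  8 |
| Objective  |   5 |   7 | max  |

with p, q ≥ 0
Minimize: z = 40y1 + 14y2 + 9y3 + 10y4 + 8y5

Subject to:
  C1: -2y1 - 4y2 - y3 - 3y4 ≤ -5
  C2: -4y1 - 4y2 - y4 - y5 ≤ -7
  y1, y2, y3, y4, y5 ≥ 0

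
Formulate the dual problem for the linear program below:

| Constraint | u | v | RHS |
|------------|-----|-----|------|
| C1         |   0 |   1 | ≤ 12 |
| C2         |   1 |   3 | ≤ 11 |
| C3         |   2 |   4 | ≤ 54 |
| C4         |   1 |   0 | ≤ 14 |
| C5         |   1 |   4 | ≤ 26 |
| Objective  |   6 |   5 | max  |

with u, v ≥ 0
Minimize: z = 12y1 + 11y2 + 54y3 + 14y4 + 26y5

Subject to:
  C1: -y2 - 2y3 - y4 - y5 ≤ -6
  C2: -y1 - 3y2 - 4y3 - 4y5 ≤ -5
  y1, y2, y3, y4, y5 ≥ 0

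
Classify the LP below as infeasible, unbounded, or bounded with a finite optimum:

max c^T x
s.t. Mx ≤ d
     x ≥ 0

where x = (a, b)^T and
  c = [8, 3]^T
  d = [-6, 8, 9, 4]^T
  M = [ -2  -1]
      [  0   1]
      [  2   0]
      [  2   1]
One constraint requires 2a + b ≤ 4, while the constraint -2a - b ≤ -6 is equivalent to 2a + b ≥ 6. Together they would need 6 ≤ 2a + b ≤ 4, which is impossible since 6 > 4. No point satisfies all constraints.

The feasible region is empty; the LP is infeasible.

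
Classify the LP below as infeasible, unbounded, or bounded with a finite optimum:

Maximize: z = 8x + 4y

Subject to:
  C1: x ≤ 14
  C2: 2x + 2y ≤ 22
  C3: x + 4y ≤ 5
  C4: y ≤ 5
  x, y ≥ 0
The point (5, 0) satisfies every constraint, so the LP is feasible; the constraints give x ≤ 14 and y ≤ 5, which with x, y ≥ 0 keep the feasible region inside a bounded box. A feasible, bounded LP attains a finite optimum at a vertex.

Evaluating z = 8x + 4y at each vertex:
  (0, 0): z = 0
  (5, 0): z = 40
  (0, 1.25): z = 5

The LP has an optimal solution: (5, 0) with z = 40.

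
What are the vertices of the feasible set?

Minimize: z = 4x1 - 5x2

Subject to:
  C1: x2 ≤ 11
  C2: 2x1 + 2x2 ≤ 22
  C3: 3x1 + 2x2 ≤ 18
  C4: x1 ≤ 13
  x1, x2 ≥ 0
Each vertex is the intersection of two constraint boundaries that also satisfies all remaining constraints:
  x1 = 0 and x2 = 0 → (0, 0)
  3x1 + 2x2 = 18 and x2 = 0 → (6, 0)
  3x1 + 2x2 = 18 and x1 = 0 → (0, 9)

Vertices: (0, 0), (6, 0), (0, 9)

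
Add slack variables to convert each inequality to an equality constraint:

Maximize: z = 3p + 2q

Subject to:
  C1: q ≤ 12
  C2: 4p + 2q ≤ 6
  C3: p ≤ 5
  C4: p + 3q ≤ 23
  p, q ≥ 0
max z = 3p + 2q

s.t.
  q + s1 = 12
  4p + 2q + s2 = 6
  p + s3 = 5
  p + 3q + s4 = 23
  p, q, s1, s2, s3, s4 ≥ 0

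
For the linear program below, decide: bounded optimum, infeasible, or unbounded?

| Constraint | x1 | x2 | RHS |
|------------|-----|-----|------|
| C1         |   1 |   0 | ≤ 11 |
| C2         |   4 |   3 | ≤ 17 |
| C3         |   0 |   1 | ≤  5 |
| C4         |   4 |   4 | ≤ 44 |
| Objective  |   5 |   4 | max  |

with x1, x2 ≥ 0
The point (0.5, 5) satisfies every constraint, so the LP is feasible; the constraints give x1 ≤ 11 and x2 ≤ 5, which with x1, x2 ≥ 0 keep the feasible region inside a bounded box. A feasible, bounded LP attains a finite optimum at a vertex.

Evaluating z = 5x1 + 4x2 at each vertex:
  (0, 0): z = 0
  (4.25, 0): z = 21.25
  (0.5, 5): z = 22.5
  (0, 5): z = 20

Bounded optimum: z* = 22.5 at (0.5, 5).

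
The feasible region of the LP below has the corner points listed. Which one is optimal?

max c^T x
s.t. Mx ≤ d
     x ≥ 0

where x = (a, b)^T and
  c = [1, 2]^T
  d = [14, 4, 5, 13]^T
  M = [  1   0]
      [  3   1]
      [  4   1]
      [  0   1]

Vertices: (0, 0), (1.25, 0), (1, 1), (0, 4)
(0, 4) with z = 8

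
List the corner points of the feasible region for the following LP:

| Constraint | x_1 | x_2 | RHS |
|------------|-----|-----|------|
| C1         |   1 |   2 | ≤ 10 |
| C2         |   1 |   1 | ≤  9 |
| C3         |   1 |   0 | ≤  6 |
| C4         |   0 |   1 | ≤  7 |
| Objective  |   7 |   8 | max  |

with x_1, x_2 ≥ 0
Each vertex is the intersection of two constraint boundaries that also satisfies all remaining constraints:
  x_1 = 0 and x_2 = 0 → (0, 0)
  x_1 = 6 and x_2 = 0 → (6, 0)
  x_1 + 2x_2 = 10 and x_1 = 6 → (6, 2)
  x_1 + 2x_2 = 10 and x_1 = 0 → (0, 5)

Vertices: (0, 0), (6, 0), (6, 2), (0, 5)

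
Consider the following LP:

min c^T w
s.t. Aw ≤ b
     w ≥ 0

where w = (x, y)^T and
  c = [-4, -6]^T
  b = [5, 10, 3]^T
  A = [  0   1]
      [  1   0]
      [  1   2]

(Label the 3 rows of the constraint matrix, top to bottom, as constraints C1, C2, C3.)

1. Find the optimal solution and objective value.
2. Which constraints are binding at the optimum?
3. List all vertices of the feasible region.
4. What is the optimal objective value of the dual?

1. x = 3, y = 0, z = -12
2. C3, y ≥ 0
3. (0, 0), (3, 0), (0, 1.5)
4. -12 (by strong duality, equal to the primal optimum)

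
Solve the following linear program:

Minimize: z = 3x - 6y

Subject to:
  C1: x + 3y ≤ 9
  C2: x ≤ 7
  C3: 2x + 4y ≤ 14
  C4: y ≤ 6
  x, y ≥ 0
Each vertex is the intersection of two constraint boundaries that also satisfies all remaining constraints:
  x = 0 and y = 0 → (0, 0)
  x = 7 and 2x + 4y = 14 → (7, 0)
  x + 3y = 9 and 2x + 4y = 14 → (3, 2)
  x + 3y = 9 and x = 0 → (0, 3)

Evaluating z = 3x - 6y at each vertex:
  (0, 0): z = 0
  (7, 0): z = 21
  (3, 2): z = -3
  (0, 3): z = -18

The minimum is at (0, 3) with z = -18.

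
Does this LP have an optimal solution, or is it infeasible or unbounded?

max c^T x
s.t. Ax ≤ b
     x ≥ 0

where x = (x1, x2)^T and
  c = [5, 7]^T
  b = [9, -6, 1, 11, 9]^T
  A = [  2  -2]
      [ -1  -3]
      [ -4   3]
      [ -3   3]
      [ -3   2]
Feasible point: (2, 2) satisfies every constraint, so the LP is feasible.
Direction d = (1, 1): for each constraint row a, a·d ≤ 0 —
  (2)(1) + (-2)(1) = 0 ≤ 0
  (-1)(1) + (-3)(1) = -4 ≤ 0
  (-4)(1) + (3)(1) = -1 ≤ 0
  (-3)(1) + (3)(1) = 0 ≤ 0
  (-3)(1) + (2)(1) = -1 ≤ 0
and d ≥ 0, so (2, 2) + t·d stays feasible for every t ≥ 0. Along this ray z = 5x1 + 7x2 changes by 12 per unit t, so z → +∞.

Unbounded — the objective can increase without bound over the feasible region.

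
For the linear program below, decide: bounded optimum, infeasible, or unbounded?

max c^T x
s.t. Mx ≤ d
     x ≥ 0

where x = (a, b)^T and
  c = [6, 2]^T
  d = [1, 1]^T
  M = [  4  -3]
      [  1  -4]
Feasible point: (0, 0) satisfies every constraint, so the LP is feasible.
Direction d = (0, 1): for each constraint row a, a·d ≤ 0 —
  (4)(0) + (-3)(1) = -3 ≤ 0
  (1)(0) + (-4)(1) = -4 ≤ 0
and d ≥ 0, so (0, 0) + t·d stays feasible for every t ≥ 0. Along this ray z = 6a + 2b changes by 2 per unit t, so z → +∞.

The LP is unbounded; z can be made arbitrarily large.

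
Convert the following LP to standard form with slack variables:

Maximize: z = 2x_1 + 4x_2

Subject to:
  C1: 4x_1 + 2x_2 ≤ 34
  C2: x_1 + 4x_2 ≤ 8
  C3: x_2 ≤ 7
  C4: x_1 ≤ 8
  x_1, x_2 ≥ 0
max z = 2x_1 + 4x_2

s.t.
  4x_1 + 2x_2 + s1 = 34
  x_1 + 4x_2 + s2 = 8
  x_2 + s3 = 7
  x_1 + s4 = 8
  x_1, x_2, s1, s2, s3, s4 ≥ 0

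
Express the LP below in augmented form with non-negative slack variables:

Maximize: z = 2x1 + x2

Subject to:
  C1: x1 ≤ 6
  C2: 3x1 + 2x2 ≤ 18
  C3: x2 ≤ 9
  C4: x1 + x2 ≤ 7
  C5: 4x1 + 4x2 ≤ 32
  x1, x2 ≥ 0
max z = 2x1 + x2

s.t.
  x1 + s1 = 6
  3x1 + 2x2 + s2 = 18
  x2 + s3 = 9
  x1 + x2 + s4 = 7
  4x1 + 4x2 + s5 = 32
  x1, x2, s1, s2, s3, s4, s5 ≥ 0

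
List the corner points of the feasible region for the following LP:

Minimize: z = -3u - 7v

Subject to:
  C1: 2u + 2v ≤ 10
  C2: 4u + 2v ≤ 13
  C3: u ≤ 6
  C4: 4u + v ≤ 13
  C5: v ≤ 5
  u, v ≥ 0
Each vertex is the intersection of two constraint boundaries that also satisfies all remaining constraints:
  u = 0 and v = 0 → (0, 0)
  4u + 2v = 13 and 4u + v = 13 → (3.25, 0)
  2u + 2v = 10 and 4u + 2v = 13 → (1.5, 3.5)
  2u + 2v = 10 and v = 5 → (0, 5)

Vertices: (0, 0), (3.25, 0), (1.5, 3.5), (0, 5)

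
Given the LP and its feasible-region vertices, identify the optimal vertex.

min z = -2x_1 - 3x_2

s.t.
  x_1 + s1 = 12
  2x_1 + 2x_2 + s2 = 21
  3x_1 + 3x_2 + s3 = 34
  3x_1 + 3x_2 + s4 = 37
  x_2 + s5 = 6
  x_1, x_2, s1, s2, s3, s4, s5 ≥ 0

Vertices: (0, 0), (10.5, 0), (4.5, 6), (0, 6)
(4.5, 6) with z = -27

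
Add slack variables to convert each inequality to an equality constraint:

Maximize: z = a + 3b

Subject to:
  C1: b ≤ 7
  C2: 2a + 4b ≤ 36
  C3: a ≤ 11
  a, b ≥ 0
max z = a + 3b

s.t.
  b + s1 = 7
  2a + 4b + s2 = 36
  a + s3 = 11
  a, b, s1, s2, s3 ≥ 0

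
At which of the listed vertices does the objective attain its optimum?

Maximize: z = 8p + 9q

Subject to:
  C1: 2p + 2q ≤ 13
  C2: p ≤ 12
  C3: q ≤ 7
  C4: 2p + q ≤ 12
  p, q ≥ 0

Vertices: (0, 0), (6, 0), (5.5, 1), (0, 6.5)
Evaluating z = 8p + 9q at each vertex:
  (0, 0): z = 0
  (6, 0): z = 48
  (5.5, 1): z = 53
  (0, 6.5): z = 58.5

The largest value is z = 58.5, attained at (0, 6.5).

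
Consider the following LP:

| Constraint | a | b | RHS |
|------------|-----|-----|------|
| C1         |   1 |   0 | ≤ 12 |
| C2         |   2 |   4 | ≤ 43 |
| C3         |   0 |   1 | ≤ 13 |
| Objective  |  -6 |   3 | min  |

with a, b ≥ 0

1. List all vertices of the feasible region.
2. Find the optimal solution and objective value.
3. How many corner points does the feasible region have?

1. (0, 0), (12, 0), (12, 4.75), (0, 10.75)
2. a = 12, b = 0, z = -72
3. 4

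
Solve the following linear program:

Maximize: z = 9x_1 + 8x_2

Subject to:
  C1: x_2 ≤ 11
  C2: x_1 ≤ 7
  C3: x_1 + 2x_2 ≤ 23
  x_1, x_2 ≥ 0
x_1 = 7, x_2 = 8, z = 127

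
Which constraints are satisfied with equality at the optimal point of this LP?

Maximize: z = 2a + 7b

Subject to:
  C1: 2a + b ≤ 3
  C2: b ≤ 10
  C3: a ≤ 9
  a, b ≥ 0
Optimal: a = 0, b = 3
Slack at optimum:
  C1: slack = 0 (binding)
  C2: slack = 7
  C3: slack = 9
  a ≥ 0: a = 0 (binding)
  b ≥ 0: b = 3
Binding constraints: C1, a ≥ 0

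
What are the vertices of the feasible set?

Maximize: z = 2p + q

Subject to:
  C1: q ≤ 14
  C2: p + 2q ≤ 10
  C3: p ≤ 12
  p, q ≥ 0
Each vertex is the intersection of two constraint boundaries that also satisfies all remaining constraints:
  p = 0 and q = 0 → (0, 0)
  p + 2q = 10 and q = 0 → (10, 0)
  p + 2q = 10 and p = 0 → (0, 5)

Vertices: (0, 0), (10, 0), (0, 5)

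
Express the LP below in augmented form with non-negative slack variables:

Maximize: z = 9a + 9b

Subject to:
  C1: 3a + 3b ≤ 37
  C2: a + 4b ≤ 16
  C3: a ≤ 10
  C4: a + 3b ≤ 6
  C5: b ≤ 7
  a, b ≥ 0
max z = 9a + 9b

s.t.
  3a + 3b + s1 = 37
  a + 4b + s2 = 16
  a + s3 = 10
  a + 3b + s4 = 6
  b + s5 = 7
  a, b, s1, s2, s3, s4, s5 ≥ 0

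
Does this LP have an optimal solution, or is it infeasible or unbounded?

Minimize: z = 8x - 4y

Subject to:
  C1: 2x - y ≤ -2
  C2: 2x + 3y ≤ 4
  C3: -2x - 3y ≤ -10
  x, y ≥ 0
C2 requires 2x + 3y ≤ 4, while C3 (-2x - 3y ≤ -10) is equivalent to 2x + 3y ≥ 10. Together they would need 10 ≤ 2x + 3y ≤ 4, which is impossible since 10 > 4. No point satisfies all constraints.

Infeasible: no point satisfies all constraints simultaneously.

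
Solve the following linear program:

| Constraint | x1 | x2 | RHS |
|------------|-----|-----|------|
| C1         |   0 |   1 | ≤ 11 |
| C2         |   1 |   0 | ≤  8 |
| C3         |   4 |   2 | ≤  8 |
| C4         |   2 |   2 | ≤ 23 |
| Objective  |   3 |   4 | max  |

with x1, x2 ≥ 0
x1 = 0, x2 = 4, z = 16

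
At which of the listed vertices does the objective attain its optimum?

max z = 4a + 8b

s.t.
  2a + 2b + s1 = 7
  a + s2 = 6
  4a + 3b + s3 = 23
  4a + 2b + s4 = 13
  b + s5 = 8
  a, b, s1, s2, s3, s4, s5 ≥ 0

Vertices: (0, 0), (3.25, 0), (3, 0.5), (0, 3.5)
(0, 3.5) with z = 28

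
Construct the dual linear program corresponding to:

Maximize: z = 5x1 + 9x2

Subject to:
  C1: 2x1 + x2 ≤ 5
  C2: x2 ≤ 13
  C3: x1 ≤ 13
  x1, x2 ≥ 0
Minimize: z = 5y1 + 13y2 + 13y3

Subject to:
  C1: -2y1 - y3 ≤ -5
  C2: -y1 - y2 ≤ -9
  y1, y2, y3 ≥ 0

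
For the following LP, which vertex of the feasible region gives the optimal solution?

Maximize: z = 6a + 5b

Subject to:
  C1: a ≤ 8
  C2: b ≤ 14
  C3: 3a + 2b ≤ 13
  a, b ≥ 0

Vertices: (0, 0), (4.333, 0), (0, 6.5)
(0, 6.5) with z = 32.5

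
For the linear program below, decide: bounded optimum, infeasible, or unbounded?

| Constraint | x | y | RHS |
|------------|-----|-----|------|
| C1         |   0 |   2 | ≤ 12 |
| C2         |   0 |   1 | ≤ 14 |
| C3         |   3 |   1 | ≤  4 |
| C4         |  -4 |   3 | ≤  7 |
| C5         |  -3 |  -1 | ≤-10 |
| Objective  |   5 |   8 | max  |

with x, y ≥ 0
C3 requires 3x + y ≤ 4, while C5 (-3x - y ≤ -10) is equivalent to 3x + y ≥ 10. Together they would need 10 ≤ 3x + y ≤ 4, which is impossible since 10 > 4. No point satisfies all constraints.

Infeasible: no point satisfies all constraints simultaneously.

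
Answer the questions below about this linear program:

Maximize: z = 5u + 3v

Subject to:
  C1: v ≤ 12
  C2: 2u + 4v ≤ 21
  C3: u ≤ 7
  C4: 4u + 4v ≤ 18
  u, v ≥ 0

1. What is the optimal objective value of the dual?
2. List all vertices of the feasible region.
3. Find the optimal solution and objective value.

1. 22.5 (by strong duality, equal to the primal optimum)
2. (0, 0), (4.5, 0), (0, 4.5)
3. u = 4.5, v = 0, z = 22.5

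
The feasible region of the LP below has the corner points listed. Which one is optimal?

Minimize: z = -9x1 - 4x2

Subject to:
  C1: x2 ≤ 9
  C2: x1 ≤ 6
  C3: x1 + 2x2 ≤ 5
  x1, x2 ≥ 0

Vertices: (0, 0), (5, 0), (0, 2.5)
(5, 0) with z = -45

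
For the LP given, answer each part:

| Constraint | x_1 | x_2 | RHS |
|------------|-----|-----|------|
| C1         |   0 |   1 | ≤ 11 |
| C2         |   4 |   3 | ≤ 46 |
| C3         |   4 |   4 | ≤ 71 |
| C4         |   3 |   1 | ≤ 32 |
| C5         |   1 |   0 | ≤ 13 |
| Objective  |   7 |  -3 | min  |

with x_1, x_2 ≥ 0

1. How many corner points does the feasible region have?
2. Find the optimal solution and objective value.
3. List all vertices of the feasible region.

1. 5
2. x_1 = 0, x_2 = 11, z = -33
3. (0, 0), (10.67, 0), (10, 2), (3.25, 11), (0, 11)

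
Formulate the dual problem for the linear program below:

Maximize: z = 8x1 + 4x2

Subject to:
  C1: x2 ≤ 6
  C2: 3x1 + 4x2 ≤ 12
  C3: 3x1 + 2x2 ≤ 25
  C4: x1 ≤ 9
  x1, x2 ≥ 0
Minimize: z = 6y1 + 12y2 + 25y3 + 9y4

Subject to:
  C1: -3y2 - 3y3 - y4 ≤ -8
  C2: -y1 - 4y2 - 2y3 ≤ -4
  y1, y2, y3, y4 ≥ 0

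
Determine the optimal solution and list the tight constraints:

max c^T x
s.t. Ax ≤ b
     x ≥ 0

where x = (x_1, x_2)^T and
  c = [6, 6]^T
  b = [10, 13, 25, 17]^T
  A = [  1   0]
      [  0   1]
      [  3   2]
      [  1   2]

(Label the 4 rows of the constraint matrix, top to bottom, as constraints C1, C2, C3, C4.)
Optimal: x_1 = 4, x_2 = 6.5
Slack at optimum:
  C1: slack = 6
  C2: slack = 6.5
  C3: slack = 0 (binding)
  C4: slack = 0 (binding)
  x_1 ≥ 0: x_1 = 4
  x_2 ≥ 0: x_2 = 6.5
Binding constraints: C3, C4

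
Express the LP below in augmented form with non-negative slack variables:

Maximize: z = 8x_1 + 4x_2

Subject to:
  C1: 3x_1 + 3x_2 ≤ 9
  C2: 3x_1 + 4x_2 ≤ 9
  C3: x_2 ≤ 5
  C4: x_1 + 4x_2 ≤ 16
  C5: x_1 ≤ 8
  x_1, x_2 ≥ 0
max z = 8x_1 + 4x_2

s.t.
  3x_1 + 3x_2 + s1 = 9
  3x_1 + 4x_2 + s2 = 9
  x_2 + s3 = 5
  x_1 + 4x_2 + s4 = 16
  x_1 + s5 = 8
  x_1, x_2, s1, s2, s3, s4, s5 ≥ 0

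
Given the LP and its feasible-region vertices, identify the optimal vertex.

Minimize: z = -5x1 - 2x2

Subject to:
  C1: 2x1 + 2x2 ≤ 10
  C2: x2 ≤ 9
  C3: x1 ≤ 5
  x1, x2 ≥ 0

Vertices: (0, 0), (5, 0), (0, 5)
Evaluating z = -5x1 - 2x2 at each vertex:
  (0, 0): z = 0
  (5, 0): z = -25
  (0, 5): z = -10

The smallest value is z = -25, attained at (5, 0).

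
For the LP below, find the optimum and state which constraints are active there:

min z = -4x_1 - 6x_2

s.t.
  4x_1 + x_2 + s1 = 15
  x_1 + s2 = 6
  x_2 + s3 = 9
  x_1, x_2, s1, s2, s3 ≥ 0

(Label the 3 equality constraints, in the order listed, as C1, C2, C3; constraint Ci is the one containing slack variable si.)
Optimal: x_1 = 1.5, x_2 = 9
Binding: C1, C3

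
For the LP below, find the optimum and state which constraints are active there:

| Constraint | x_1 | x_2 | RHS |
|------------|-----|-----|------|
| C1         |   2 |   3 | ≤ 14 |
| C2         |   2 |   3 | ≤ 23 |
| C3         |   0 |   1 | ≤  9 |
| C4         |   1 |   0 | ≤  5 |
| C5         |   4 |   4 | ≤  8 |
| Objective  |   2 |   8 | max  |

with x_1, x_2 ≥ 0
Optimal: x_1 = 0, x_2 = 2
Slack at optimum:
  C1: slack = 8
  C2: slack = 17
  C3: slack = 7
  C4: slack = 5
  C5: slack = 0 (binding)
  x_1 ≥ 0: x_1 = 0 (binding)
  x_2 ≥ 0: x_2 = 2
Binding constraints: C5, x_1 ≥ 0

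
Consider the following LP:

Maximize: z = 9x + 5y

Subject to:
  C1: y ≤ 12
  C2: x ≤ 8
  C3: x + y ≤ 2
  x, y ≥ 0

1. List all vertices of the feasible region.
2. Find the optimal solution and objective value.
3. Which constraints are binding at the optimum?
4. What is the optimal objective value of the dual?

1. (0, 0), (2, 0), (0, 2)
2. x = 2, y = 0, z = 18
3. C3, y ≥ 0
4. 18 (by strong duality, equal to the primal optimum)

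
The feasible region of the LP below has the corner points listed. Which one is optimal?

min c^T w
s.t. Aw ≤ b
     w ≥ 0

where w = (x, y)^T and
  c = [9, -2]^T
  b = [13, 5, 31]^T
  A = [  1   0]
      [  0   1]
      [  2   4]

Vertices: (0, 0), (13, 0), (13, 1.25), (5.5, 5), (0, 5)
Evaluating z = 9x - 2y at each vertex:
  (0, 0): z = 0
  (13, 0): z = 117
  (13, 1.25): z = 114.5
  (5.5, 5): z = 39.5
  (0, 5): z = -10

The smallest value is z = -10, attained at (0, 5).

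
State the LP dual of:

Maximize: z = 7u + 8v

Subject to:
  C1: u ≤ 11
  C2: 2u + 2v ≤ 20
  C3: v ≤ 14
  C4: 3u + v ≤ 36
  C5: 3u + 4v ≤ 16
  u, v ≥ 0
Minimize: z = 11y1 + 20y2 + 14y3 + 36y4 + 16y5

Subject to:
  C1: -y1 - 2y2 - 3y4 - 3y5 ≤ -7
  C2: -2y2 - y3 - y4 - 4y5 ≤ -8
  y1, y2, y3, y4, y5 ≥ 0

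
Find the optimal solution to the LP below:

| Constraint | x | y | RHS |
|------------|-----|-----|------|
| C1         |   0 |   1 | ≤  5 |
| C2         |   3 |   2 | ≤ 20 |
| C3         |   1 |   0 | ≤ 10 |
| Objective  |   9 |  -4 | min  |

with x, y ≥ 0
Each vertex is the intersection of two constraint boundaries that also satisfies all remaining constraints:
  x = 0 and y = 0 → (0, 0)
  3x + 2y = 20 and y = 0 → (6.667, 0)
  y = 5 and 3x + 2y = 20 → (3.333, 5)
  y = 5 and x = 0 → (0, 5)

Evaluating z = 9x - 4y at each vertex:
  (0, 0): z = 0
  (6.667, 0): z = 60
  (3.333, 5): z = 10
  (0, 5): z = -20

The minimum is at (0, 5) with z = -20.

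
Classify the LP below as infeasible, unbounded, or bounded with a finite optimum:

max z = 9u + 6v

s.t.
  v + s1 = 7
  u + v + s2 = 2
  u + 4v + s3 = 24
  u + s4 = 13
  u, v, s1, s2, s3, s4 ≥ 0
The point (2, 0) satisfies every constraint, so the LP is feasible; the constraints give u ≤ 13 and v ≤ 7, which with u, v ≥ 0 keep the feasible region inside a bounded box. A feasible, bounded LP attains a finite optimum at a vertex.

Evaluating z = 9u + 6v at each vertex:
  (0, 0): z = 0
  (2, 0): z = 18
  (0, 2): z = 12

Feasible with finite optimum z* = 18 at (2, 0).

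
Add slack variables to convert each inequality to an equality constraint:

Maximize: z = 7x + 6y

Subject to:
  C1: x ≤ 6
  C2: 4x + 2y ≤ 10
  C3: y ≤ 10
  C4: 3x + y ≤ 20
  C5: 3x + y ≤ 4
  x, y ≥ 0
max z = 7x + 6y

s.t.
  x + s1 = 6
  4x + 2y + s2 = 10
  y + s3 = 10
  3x + y + s4 = 20
  3x + y + s5 = 4
  x, y, s1, s2, s3, s4, s5 ≥ 0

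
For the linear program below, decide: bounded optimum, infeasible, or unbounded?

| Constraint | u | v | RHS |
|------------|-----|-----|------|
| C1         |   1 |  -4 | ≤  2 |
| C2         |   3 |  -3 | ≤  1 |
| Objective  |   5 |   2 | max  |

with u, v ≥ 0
Feasible point: (0, 0) satisfies every constraint, so the LP is feasible.
Direction d = (0, 1): for each constraint row a, a·d ≤ 0 —
  (1)(0) + (-4)(1) = -4 ≤ 0
  (3)(0) + (-3)(1) = -3 ≤ 0
and d ≥ 0, so (0, 0) + t·d stays feasible for every t ≥ 0. Along this ray z = 5u + 2v changes by 2 per unit t, so z → +∞.

Unbounded: there is a feasible ray along which z → +∞.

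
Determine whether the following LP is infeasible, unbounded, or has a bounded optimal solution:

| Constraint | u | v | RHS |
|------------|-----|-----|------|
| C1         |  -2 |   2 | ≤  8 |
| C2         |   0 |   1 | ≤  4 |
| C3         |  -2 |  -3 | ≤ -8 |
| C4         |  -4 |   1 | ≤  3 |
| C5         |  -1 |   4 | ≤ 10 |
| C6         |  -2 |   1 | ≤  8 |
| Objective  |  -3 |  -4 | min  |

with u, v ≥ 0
Feasible point: (1, 2) satisfies every constraint, so the LP is feasible.
Direction d = (1, 0): for each constraint row a, a·d ≤ 0 —
  (-2)(1) + (2)(0) = -2 ≤ 0
  (0)(1) + (1)(0) = 0 ≤ 0
  (-2)(1) + (-3)(0) = -2 ≤ 0
  (-4)(1) + (1)(0) = -4 ≤ 0
  (-1)(1) + (4)(0) = -1 ≤ 0
  (-2)(1) + (1)(0) = -2 ≤ 0
and d ≥ 0, so (1, 2) + t·d stays feasible for every t ≥ 0. Along this ray z = -3u - 4v changes by -3 per unit t, so z → −∞.

Unbounded — the objective can decrease without bound over the feasible region.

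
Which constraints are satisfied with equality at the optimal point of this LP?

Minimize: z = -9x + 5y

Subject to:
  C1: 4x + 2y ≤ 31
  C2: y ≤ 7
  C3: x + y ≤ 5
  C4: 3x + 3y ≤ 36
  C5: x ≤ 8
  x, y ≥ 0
Optimal: x = 5, y = 0
Slack at optimum:
  C1: slack = 11
  C2: slack = 7
  C3: slack = 0 (binding)
  C4: slack = 21
  C5: slack = 3
  x ≥ 0: x = 5
  y ≥ 0: y = 0 (binding)
Binding constraints: C3, y ≥ 0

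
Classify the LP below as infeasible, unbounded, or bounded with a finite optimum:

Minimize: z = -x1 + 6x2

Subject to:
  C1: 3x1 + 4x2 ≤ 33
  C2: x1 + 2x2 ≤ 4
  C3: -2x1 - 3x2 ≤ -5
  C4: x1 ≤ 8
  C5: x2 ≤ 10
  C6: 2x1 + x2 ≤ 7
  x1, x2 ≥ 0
The point (3.5, 0) satisfies every constraint, so the LP is feasible; the constraints give x1 ≤ 8 and x2 ≤ 10, which with x1, x2 ≥ 0 keep the feasible region inside a bounded box. A feasible, bounded LP attains a finite optimum at a vertex.

The LP has an optimal solution: (3.5, 0) with z = -3.5.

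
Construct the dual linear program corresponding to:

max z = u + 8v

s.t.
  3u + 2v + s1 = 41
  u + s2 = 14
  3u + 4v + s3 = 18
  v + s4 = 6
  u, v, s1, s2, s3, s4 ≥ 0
Minimize: z = 41y1 + 14y2 + 18y3 + 6y4

Subject to:
  C1: -3y1 - y2 - 3y3 ≤ -1
  C2: -2y1 - 4y3 - y4 ≤ -8
  y1, y2, y3, y4 ≥ 0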